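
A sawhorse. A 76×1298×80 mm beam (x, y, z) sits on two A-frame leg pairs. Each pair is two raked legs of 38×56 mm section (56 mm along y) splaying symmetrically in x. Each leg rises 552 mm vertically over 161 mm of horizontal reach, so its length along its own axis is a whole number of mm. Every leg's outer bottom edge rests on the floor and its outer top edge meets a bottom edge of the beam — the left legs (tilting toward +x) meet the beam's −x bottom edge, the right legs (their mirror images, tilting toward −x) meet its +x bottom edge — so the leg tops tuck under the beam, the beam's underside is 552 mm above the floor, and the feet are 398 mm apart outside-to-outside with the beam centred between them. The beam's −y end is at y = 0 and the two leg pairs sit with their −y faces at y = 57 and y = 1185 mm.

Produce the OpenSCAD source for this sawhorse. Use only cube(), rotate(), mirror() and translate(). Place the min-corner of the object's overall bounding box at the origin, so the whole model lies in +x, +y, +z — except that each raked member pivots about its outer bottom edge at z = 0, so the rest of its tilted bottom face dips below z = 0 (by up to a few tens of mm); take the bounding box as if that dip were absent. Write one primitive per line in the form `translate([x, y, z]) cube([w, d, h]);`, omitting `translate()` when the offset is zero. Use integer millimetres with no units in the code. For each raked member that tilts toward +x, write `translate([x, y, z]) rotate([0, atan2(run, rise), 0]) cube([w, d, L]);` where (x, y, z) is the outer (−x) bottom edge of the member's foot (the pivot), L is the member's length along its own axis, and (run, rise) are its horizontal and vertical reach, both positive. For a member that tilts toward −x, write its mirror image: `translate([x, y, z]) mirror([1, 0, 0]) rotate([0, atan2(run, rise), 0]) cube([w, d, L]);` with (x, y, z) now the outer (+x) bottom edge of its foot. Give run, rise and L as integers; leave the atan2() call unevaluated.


translate([161, 0, 552]) cube([76, 1298, 80]);
translate([0, 57, 0]) rotate([0, atan2(161, 552), 0]) cube([38, 56, 575]);
translate([398, 57, 0]) mirror([1, 0, 0]) rotate([0, atan2(161, 552), 0]) cube([38, 56, 575]);
translate([0, 1185, 0]) rotate([0, atan2(161, 552), 0]) cube([38, 56, 575]);
translate([398, 1185, 0]) mirror([1, 0, 0]) rotate([0, atan2(161, 552), 0]) cube([38, 56, 575]);


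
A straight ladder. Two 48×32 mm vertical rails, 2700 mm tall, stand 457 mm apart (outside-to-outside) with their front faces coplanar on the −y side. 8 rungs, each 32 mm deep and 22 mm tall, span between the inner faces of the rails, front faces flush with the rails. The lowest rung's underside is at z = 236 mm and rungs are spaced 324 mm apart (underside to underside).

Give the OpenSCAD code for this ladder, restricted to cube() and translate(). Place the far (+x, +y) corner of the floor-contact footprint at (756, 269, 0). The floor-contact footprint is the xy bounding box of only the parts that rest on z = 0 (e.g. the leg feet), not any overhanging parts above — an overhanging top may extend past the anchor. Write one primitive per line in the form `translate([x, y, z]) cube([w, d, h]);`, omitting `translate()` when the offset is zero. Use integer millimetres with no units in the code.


// rung span = 457 - 2*48 = 361
// rung[k] z = 236 + k*324
translate([299, 237, 0]) cube([48, 32, 2700]);
translate([708, 237, 0]) cube([48, 32, 2700]);
translate([347, 237, 236]) cube([361, 32, 22]);
translate([347, 237, 560]) cube([361, 32, 22]);
translate([347, 237, 884]) cube([361, 32, 22]);
translate([347, 237, 1208]) cube([361, 32, 22]);
translate([347, 237, 1532]) cube([361, 32, 22]);
translate([347, 237, 1856]) cube([361, 32, 22]);
translate([347, 237, 2180]) cube([361, 32, 22]);
translate([347, 237, 2504]) cube([361, 32, 22]);


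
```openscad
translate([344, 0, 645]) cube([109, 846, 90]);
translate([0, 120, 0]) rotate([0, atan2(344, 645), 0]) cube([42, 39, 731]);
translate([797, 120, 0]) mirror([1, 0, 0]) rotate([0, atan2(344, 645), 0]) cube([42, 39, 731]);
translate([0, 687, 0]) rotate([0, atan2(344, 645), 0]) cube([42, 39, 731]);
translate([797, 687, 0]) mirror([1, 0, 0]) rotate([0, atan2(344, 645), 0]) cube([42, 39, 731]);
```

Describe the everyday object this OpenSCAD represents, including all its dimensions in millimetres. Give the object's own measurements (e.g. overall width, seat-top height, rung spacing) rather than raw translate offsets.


A sawhorse. A 109×846×90 mm beam (x, y, z) sits on two A-frame leg pairs. Each pair is two raked legs of 42×39 mm section (39 mm along y) splaying symmetrically in x. Each leg rises 645 mm vertically over 344 mm of horizontal reach and is 731 mm long along its own axis. Every leg's outer bottom edge rests on the floor and its outer top edge meets a bottom edge of the beam — the left legs (tilting toward +x) meet the beam's −x bottom edge, the right legs (their mirror images, tilting toward −x) meet its +x bottom edge — so the leg tops tuck under the beam, the beam's underside is 645 mm above the floor, and the feet are 797 mm apart outside-to-outside with the beam centred between them. The two leg pairs are set in 120 mm from either end of the beam.


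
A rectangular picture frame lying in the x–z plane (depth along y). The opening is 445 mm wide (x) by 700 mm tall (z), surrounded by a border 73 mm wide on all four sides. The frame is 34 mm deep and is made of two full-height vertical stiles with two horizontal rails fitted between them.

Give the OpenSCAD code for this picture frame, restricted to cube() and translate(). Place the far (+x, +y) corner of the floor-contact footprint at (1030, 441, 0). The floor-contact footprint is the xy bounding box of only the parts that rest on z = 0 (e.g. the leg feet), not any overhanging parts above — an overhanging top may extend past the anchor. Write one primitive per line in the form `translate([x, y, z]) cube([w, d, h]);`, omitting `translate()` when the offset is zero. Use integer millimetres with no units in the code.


translate([439, 407, 0]) cube([73, 34, 846]);
translate([957, 407, 0]) cube([73, 34, 846]);
translate([512, 407, 0]) cube([445, 34, 73]);
translate([512, 407, 773]) cube([445, 34, 73]);


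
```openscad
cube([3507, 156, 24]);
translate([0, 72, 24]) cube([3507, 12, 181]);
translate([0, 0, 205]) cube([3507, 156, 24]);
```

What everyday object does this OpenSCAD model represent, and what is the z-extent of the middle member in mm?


An I-beam. The web height is 181 mm.

Two wide flanges with a thin centred web — an I-beam. Overall 229 mm minus two 24 mm flanges gives a web of 229 − 2·24 = 181 mm.


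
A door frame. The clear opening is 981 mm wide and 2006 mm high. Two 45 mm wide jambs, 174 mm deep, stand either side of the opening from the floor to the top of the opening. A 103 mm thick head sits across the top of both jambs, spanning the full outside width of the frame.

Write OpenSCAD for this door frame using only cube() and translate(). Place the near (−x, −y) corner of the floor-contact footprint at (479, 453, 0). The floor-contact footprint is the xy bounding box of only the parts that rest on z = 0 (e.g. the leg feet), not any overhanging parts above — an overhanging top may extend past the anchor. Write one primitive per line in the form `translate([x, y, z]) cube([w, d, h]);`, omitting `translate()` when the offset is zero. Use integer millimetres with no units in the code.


translate([479, 453, 0]) cube([45, 174, 2006]);
translate([1505, 453, 0]) cube([45, 174, 2006]);
translate([479, 453, 2006]) cube([1071, 174, 103]);


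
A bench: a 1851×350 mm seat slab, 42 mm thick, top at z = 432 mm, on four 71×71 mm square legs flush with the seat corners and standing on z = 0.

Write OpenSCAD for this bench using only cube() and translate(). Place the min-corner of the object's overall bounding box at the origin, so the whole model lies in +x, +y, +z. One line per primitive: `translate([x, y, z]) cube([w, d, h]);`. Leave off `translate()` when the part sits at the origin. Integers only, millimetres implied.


// leg_h = 432 − 42 = 390
translate([0, 0, 390]) cube([1851, 350, 42]);
cube([71, 71, 390]);
translate([0, 279, 0]) cube([71, 71, 390]);
translate([1780, 0, 0]) cube([71, 71, 390]);
translate([1780, 279, 0]) cube([71, 71, 390]);


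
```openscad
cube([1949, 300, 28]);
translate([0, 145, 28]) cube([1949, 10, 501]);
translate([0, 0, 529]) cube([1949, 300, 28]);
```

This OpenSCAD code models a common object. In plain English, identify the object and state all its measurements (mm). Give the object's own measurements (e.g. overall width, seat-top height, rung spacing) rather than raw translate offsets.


An I-beam lying along x, 1949 mm long. Overall section height 557 mm. Two flanges 300 mm wide (y) and 28 mm thick, one on the floor and one at the top; a web 10 mm thick runs between them, centred on the flange width.


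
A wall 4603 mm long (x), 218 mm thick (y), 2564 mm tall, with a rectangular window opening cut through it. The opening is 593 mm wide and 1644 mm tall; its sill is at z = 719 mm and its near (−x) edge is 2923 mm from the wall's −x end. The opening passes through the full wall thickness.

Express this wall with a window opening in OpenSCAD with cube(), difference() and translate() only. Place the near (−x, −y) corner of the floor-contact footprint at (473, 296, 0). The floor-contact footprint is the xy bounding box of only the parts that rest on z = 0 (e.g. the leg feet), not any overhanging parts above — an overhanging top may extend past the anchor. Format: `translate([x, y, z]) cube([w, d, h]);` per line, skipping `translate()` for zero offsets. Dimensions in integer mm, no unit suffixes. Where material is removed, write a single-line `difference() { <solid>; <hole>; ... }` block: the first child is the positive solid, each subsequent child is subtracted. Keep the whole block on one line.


difference() { translate([473, 296, 0]) cube([4603, 218, 2564]); translate([3396, 296, 719]) cube([593, 218, 1644]); }


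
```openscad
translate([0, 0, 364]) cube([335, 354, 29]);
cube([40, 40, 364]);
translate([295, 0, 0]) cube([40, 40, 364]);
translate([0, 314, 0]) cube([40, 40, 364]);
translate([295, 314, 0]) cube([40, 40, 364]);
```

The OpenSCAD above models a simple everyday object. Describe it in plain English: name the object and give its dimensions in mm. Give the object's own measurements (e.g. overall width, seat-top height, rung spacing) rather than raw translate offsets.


A simple wooden stool: a rectangular seat 335 mm (x) by 354 mm (y), 29 mm thick, top face at z = 393 mm, on four square legs, each 40×40 mm in cross-section. The legs rest on z = 0, each flush with a corner of the seat.


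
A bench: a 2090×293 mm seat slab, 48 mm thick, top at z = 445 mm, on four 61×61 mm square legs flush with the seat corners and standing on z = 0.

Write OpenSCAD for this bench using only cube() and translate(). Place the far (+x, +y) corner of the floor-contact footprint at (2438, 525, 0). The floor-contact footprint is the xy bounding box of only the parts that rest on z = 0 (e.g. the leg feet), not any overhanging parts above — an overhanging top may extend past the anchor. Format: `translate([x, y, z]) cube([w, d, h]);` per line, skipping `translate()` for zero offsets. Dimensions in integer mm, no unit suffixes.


// leg_h = 445 − 48 = 397
translate([348, 232, 397]) cube([2090, 293, 48]);
translate([348, 232, 0]) cube([61, 61, 397]);
translate([348, 464, 0]) cube([61, 61, 397]);
translate([2377, 232, 0]) cube([61, 61, 397]);
translate([2377, 464, 0]) cube([61, 61, 397]);


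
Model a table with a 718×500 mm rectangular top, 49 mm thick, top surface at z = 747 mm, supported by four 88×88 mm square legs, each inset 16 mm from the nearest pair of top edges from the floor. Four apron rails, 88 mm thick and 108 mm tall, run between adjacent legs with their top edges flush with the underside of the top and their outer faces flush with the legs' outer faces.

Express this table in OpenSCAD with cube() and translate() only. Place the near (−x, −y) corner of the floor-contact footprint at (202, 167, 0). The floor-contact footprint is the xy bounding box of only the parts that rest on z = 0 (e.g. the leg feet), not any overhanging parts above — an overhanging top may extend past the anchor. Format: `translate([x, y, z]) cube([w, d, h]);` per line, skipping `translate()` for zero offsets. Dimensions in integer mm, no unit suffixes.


translate([186, 151, 698]) cube([718, 500, 49]);
translate([202, 167, 0]) cube([88, 88, 698]);
translate([800, 167, 0]) cube([88, 88, 698]);
translate([202, 547, 0]) cube([88, 88, 698]);
translate([800, 547, 0]) cube([88, 88, 698]);
translate([290, 167, 590]) cube([510, 88, 108]);
translate([290, 547, 590]) cube([510, 88, 108]);
translate([202, 255, 590]) cube([88, 292, 108]);
translate([800, 255, 590]) cube([88, 292, 108]);


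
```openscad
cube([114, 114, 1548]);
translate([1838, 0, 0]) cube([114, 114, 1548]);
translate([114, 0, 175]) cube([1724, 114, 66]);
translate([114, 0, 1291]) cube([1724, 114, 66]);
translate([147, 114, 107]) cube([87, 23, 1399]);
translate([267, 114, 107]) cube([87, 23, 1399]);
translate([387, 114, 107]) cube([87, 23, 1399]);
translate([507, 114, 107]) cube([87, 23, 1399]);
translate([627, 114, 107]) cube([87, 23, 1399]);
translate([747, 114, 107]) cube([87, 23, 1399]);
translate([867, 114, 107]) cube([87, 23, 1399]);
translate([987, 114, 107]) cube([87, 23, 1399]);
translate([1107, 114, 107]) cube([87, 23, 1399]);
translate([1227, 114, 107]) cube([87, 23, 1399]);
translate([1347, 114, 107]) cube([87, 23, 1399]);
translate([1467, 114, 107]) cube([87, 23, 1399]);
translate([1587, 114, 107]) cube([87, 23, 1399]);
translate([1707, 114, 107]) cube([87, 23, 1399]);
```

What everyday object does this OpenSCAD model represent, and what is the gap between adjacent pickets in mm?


A fence section. The picket gap is 33 mm.

Two posts, two rails, 14 pickets — a fence section. Span 1724 mm holds 14 pickets of 87 mm with 15 equal gaps: ⌊(1724 − 14·87) / 15⌋ = 33 mm.


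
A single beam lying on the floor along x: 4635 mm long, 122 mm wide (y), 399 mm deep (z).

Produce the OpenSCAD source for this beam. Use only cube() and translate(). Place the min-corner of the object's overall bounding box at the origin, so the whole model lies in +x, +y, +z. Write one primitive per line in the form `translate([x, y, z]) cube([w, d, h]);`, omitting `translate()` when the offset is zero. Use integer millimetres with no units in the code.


cube([4635, 122, 399]);


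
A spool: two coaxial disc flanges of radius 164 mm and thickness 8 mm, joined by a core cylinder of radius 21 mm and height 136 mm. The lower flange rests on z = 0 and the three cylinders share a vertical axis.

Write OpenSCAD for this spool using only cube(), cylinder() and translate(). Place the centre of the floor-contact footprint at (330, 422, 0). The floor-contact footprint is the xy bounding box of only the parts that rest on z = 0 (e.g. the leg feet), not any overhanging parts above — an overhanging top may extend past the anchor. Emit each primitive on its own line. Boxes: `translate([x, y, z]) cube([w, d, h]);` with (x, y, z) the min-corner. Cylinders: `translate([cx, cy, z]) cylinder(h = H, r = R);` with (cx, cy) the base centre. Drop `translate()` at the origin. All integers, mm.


translate([330, 422, 0]) cylinder(h = 8, r = 164);
translate([330, 422, 8]) cylinder(h = 136, r = 21);
translate([330, 422, 144]) cylinder(h = 8, r = 164);


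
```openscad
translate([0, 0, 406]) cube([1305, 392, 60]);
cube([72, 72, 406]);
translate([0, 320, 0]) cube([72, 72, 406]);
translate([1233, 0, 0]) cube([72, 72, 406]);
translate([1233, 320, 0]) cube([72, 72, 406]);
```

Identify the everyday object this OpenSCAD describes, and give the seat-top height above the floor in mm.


A bench. The seat-top height is 466 mm.

A long slab on four corner posts — a bench. The slab sits at z = 406 with thickness 60, so the top is 406 + 60 = 466 mm.


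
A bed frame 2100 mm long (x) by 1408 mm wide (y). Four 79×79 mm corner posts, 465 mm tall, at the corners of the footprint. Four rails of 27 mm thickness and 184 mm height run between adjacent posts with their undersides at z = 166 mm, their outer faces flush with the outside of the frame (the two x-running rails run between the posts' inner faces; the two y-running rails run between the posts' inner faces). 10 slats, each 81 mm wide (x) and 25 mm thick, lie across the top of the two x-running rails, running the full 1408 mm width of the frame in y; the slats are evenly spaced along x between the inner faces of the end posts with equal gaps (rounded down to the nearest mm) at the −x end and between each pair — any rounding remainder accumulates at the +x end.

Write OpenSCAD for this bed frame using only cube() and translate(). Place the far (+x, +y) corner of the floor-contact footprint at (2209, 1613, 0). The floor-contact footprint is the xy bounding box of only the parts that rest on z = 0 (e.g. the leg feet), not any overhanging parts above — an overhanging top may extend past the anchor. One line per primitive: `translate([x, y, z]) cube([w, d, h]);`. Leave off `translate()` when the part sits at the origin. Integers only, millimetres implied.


translate([109, 205, 0]) cube([79, 79, 465]);
translate([109, 1534, 0]) cube([79, 79, 465]);
translate([2130, 205, 0]) cube([79, 79, 465]);
translate([2130, 1534, 0]) cube([79, 79, 465]);
translate([188, 205, 166]) cube([1942, 27, 184]);
translate([188, 1586, 166]) cube([1942, 27, 184]);
translate([109, 284, 166]) cube([27, 1250, 184]);
translate([2182, 284, 166]) cube([27, 1250, 184]);
translate([290, 205, 350]) cube([81, 1408, 25]);
translate([473, 205, 350]) cube([81, 1408, 25]);
translate([656, 205, 350]) cube([81, 1408, 25]);
translate([839, 205, 350]) cube([81, 1408, 25]);
translate([1022, 205, 350]) cube([81, 1408, 25]);
translate([1205, 205, 350]) cube([81, 1408, 25]);
translate([1388, 205, 350]) cube([81, 1408, 25]);
translate([1571, 205, 350]) cube([81, 1408, 25]);
translate([1754, 205, 350]) cube([81, 1408, 25]);
translate([1937, 205, 350]) cube([81, 1408, 25]);


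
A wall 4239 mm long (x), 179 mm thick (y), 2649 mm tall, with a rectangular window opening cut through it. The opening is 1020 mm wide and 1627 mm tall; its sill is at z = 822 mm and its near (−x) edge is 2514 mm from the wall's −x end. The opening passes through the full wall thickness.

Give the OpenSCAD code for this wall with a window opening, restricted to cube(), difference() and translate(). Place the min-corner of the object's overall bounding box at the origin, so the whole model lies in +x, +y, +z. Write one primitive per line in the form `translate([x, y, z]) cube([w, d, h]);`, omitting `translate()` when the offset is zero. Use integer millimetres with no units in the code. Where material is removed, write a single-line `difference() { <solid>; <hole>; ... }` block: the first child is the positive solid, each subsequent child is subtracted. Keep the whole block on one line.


difference() { cube([4239, 179, 2649]); translate([2514, 0, 822]) cube([1020, 179, 1627]); }


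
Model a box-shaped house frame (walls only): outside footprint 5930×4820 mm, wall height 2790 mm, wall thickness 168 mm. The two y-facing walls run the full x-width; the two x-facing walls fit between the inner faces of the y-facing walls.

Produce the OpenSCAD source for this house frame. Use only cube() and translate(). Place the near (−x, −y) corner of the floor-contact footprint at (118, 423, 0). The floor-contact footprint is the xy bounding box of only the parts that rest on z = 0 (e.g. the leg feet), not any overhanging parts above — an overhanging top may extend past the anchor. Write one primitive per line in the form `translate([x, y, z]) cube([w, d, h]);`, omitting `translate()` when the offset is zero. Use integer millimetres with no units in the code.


translate([118, 423, 0]) cube([5930, 168, 2790]);
translate([118, 5075, 0]) cube([5930, 168, 2790]);
translate([118, 591, 0]) cube([168, 4484, 2790]);
translate([5880, 591, 0]) cube([168, 4484, 2790]);


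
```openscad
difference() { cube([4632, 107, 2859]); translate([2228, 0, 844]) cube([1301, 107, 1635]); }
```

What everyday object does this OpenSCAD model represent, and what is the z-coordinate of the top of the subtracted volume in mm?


A wall with a window opening. The window head height is 2479 mm.

A wall with a rectangular opening subtracted — a window. Sill at z = 844, opening 1635 mm tall, so the head is at 844 + 1635 = 2479 mm.


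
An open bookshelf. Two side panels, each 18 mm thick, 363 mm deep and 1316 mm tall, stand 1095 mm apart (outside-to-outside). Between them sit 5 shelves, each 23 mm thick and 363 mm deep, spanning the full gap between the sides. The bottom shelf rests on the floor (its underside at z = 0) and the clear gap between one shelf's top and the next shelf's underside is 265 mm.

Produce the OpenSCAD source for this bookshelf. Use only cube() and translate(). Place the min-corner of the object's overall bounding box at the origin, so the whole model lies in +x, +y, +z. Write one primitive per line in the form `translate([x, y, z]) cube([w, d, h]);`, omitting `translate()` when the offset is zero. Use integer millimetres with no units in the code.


cube([18, 363, 1316]);
translate([1077, 0, 0]) cube([18, 363, 1316]);
translate([18, 0, 0]) cube([1059, 363, 23]);
translate([18, 0, 288]) cube([1059, 363, 23]);
translate([18, 0, 576]) cube([1059, 363, 23]);
translate([18, 0, 864]) cube([1059, 363, 23]);
translate([18, 0, 1152]) cube([1059, 363, 23]);


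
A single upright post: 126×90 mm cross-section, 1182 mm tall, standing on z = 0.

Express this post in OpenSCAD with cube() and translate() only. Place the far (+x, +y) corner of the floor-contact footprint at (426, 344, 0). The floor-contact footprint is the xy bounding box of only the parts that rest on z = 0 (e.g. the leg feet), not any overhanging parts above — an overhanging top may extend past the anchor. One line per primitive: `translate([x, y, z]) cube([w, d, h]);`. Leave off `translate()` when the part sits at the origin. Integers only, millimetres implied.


translate([300, 254, 0]) cube([126, 90, 1182]);


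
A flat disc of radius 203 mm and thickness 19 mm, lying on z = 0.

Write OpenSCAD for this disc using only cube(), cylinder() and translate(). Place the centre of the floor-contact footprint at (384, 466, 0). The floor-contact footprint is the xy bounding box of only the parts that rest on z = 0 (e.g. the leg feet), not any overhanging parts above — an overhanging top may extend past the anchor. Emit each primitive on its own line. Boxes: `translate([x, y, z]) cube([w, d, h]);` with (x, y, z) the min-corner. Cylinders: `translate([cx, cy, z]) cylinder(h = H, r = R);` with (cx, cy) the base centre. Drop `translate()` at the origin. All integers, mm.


translate([384, 466, 0]) cylinder(h = 19, r = 203);


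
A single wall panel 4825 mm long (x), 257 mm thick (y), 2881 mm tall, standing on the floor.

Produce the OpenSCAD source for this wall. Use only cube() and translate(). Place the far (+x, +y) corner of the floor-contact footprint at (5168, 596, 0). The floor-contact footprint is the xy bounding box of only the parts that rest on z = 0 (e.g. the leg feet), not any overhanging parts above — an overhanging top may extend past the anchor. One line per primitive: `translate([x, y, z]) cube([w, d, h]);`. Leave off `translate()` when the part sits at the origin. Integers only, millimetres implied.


translate([343, 339, 0]) cube([4825, 257, 2881]);


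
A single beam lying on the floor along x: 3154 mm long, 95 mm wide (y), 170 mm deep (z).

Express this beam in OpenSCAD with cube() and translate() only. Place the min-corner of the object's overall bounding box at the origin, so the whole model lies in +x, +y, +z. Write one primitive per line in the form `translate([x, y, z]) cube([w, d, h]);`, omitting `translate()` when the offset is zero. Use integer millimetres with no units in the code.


cube([3154, 95, 170]);


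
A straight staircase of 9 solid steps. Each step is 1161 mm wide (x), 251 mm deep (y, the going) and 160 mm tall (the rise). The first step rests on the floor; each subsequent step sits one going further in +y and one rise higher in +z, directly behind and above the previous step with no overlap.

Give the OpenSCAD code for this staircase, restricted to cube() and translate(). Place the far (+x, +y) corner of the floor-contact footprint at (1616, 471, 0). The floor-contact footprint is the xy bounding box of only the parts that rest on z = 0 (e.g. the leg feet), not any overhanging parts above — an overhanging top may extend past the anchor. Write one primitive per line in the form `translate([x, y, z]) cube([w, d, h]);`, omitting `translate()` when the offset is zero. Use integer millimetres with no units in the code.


translate([455, 220, 0]) cube([1161, 251, 160]);
translate([455, 471, 160]) cube([1161, 251, 160]);
translate([455, 722, 320]) cube([1161, 251, 160]);
translate([455, 973, 480]) cube([1161, 251, 160]);
translate([455, 1224, 640]) cube([1161, 251, 160]);
translate([455, 1475, 800]) cube([1161, 251, 160]);
translate([455, 1726, 960]) cube([1161, 251, 160]);
translate([455, 1977, 1120]) cube([1161, 251, 160]);
translate([455, 2228, 1280]) cube([1161, 251, 160]);


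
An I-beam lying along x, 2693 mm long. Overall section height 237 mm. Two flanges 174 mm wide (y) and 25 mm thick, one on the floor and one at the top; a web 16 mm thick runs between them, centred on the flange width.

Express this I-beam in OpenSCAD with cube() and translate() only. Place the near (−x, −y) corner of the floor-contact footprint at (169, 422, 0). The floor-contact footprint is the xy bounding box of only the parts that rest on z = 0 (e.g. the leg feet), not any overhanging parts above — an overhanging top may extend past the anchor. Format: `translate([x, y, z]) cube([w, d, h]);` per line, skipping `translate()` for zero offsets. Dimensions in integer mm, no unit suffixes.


translate([169, 422, 0]) cube([2693, 174, 25]);
translate([169, 501, 25]) cube([2693, 16, 187]);
translate([169, 422, 212]) cube([2693, 174, 25]);


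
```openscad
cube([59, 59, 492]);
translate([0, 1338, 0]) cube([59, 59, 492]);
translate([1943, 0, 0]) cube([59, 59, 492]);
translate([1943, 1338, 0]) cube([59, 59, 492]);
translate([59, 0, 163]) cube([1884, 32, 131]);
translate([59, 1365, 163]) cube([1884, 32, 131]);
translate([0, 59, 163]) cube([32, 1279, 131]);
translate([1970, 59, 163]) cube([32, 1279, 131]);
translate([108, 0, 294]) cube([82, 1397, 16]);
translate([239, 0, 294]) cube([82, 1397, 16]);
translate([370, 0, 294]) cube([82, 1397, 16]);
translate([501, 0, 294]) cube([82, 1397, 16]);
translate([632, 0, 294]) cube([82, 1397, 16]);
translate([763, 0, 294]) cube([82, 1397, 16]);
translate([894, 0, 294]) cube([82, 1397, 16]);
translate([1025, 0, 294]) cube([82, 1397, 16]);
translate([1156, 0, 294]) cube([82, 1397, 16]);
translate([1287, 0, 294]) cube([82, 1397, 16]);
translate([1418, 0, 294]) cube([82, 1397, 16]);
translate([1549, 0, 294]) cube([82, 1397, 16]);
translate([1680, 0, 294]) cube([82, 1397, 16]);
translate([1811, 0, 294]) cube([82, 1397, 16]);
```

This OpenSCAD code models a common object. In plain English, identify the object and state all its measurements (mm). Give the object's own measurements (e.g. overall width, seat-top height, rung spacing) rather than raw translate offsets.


A bed frame 2002 mm long (x) by 1397 mm wide (y). Four 59×59 mm corner posts, 492 mm tall, at the corners of the footprint. Four rails of 32 mm thickness and 131 mm height run between adjacent posts with their undersides at z = 163 mm, their outer faces flush with the outside of the frame (the two x-running rails run between the posts' inner faces; the two y-running rails run between the posts' inner faces). 14 slats, each 82 mm wide (x) and 16 mm thick, lie across the top of the two x-running rails, running the full 1397 mm width of the frame in y; along x they sit between the end posts with a 49 mm gap after the −x posts and between neighbouring slats, leaving 50 mm before the +x posts.


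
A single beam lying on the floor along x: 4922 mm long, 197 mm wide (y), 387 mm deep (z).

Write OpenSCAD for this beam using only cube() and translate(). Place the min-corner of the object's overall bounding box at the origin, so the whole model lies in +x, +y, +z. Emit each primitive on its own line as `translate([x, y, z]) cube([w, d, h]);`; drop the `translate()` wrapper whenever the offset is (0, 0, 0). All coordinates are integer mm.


cube([4922, 197, 387]);


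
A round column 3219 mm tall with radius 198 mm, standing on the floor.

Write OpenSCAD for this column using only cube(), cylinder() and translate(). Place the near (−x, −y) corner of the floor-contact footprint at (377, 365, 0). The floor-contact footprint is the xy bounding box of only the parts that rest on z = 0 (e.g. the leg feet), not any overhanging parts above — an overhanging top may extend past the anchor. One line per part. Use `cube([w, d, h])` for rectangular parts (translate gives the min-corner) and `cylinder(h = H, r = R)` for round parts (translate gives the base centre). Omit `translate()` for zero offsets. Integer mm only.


translate([575, 563, 0]) cylinder(h = 3219, r = 198);


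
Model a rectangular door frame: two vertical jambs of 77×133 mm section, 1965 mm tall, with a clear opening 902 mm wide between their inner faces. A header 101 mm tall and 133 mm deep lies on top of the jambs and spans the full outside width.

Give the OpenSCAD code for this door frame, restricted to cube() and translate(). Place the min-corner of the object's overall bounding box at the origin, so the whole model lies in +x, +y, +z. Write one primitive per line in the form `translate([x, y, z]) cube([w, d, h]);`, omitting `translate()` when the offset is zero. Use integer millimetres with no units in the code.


cube([77, 133, 1965]);
translate([979, 0, 0]) cube([77, 133, 1965]);
translate([0, 0, 1965]) cube([1056, 133, 101]);


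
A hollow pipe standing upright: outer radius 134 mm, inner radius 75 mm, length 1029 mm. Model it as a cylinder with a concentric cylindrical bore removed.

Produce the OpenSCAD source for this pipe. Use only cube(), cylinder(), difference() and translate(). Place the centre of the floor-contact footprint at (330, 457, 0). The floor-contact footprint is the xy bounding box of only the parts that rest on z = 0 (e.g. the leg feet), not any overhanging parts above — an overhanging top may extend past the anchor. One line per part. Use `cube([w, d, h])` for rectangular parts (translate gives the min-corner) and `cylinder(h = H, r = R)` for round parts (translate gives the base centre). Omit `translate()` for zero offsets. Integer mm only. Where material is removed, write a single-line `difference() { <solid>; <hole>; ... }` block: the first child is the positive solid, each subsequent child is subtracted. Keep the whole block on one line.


difference() { translate([330, 457, 0]) cylinder(h = 1029, r = 134); translate([330, 457, 0]) cylinder(h = 1029, r = 75); }


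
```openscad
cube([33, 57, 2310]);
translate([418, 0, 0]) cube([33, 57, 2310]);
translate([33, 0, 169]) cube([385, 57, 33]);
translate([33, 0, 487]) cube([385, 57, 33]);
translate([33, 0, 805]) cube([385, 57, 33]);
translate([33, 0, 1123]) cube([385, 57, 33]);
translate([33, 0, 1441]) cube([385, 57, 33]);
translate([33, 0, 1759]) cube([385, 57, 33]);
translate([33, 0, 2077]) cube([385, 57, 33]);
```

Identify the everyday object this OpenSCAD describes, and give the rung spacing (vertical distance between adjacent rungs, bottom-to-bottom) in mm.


A ladder. The rung spacing is 318 mm.

Two tall 33×57 posts with 7 short bars between them — a ladder. Adjacent rungs sit at z = 169 and z = 487, so the spacing is 487 − 169 = 318 mm.


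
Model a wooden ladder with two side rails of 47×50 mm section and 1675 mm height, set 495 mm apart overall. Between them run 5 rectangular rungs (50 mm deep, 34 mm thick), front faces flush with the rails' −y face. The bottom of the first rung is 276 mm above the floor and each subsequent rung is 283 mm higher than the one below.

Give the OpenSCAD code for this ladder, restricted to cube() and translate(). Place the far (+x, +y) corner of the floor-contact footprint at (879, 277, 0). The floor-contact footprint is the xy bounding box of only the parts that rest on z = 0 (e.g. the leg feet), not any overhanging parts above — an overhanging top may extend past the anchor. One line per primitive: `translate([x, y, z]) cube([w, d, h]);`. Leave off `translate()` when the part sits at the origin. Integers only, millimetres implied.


translate([384, 227, 0]) cube([47, 50, 1675]);
translate([832, 227, 0]) cube([47, 50, 1675]);
translate([431, 227, 276]) cube([401, 50, 34]);
translate([431, 227, 559]) cube([401, 50, 34]);
translate([431, 227, 842]) cube([401, 50, 34]);
translate([431, 227, 1125]) cube([401, 50, 34]);
translate([431, 227, 1408]) cube([401, 50, 34]);


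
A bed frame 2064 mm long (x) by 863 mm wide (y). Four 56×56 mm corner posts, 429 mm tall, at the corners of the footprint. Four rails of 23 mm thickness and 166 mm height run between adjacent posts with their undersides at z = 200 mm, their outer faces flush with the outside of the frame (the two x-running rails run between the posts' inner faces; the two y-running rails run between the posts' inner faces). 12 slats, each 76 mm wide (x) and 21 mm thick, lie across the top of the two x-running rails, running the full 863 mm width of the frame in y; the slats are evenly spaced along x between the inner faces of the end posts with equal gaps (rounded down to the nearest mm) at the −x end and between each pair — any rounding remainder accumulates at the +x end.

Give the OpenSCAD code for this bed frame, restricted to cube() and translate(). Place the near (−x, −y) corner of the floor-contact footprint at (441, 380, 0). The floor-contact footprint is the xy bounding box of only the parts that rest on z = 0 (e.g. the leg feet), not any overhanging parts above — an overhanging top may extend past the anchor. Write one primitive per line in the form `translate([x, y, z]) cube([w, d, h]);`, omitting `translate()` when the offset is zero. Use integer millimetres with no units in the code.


translate([441, 380, 0]) cube([56, 56, 429]);
translate([441, 1187, 0]) cube([56, 56, 429]);
translate([2449, 380, 0]) cube([56, 56, 429]);
translate([2449, 1187, 0]) cube([56, 56, 429]);
translate([497, 380, 200]) cube([1952, 23, 166]);
translate([497, 1220, 200]) cube([1952, 23, 166]);
translate([441, 436, 200]) cube([23, 751, 166]);
translate([2482, 436, 200]) cube([23, 751, 166]);
translate([577, 380, 366]) cube([76, 863, 21]);
translate([733, 380, 366]) cube([76, 863, 21]);
translate([889, 380, 366]) cube([76, 863, 21]);
translate([1045, 380, 366]) cube([76, 863, 21]);
translate([1201, 380, 366]) cube([76, 863, 21]);
translate([1357, 380, 366]) cube([76, 863, 21]);
translate([1513, 380, 366]) cube([76, 863, 21]);
translate([1669, 380, 366]) cube([76, 863, 21]);
translate([1825, 380, 366]) cube([76, 863, 21]);
translate([1981, 380, 366]) cube([76, 863, 21]);
translate([2137, 380, 366]) cube([76, 863, 21]);
translate([2293, 380, 366]) cube([76, 863, 21]);


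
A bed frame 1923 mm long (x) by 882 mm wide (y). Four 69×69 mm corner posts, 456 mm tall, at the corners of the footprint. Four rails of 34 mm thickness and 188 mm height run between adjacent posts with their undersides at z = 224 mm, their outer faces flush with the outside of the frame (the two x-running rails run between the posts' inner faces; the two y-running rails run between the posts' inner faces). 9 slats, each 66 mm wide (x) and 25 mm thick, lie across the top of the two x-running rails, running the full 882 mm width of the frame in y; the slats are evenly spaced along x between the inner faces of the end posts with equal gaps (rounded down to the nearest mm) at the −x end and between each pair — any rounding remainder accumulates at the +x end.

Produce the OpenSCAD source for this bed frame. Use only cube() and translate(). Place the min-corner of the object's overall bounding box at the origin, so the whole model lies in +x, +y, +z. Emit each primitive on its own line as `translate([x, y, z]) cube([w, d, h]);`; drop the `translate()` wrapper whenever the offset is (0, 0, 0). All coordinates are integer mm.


// slat z = rail_z + rail_h = 224 + 188 = 412
// slat gap = ⌊(1785 − 9·66) / 10⌋ = 119
cube([69, 69, 456]);
translate([0, 813, 0]) cube([69, 69, 456]);
translate([1854, 0, 0]) cube([69, 69, 456]);
translate([1854, 813, 0]) cube([69, 69, 456]);
translate([69, 0, 224]) cube([1785, 34, 188]);
translate([69, 848, 224]) cube([1785, 34, 188]);
translate([0, 69, 224]) cube([34, 744, 188]);
translate([1889, 69, 224]) cube([34, 744, 188]);
translate([188, 0, 412]) cube([66, 882, 25]);
translate([373, 0, 412]) cube([66, 882, 25]);
translate([558, 0, 412]) cube([66, 882, 25]);
translate([743, 0, 412]) cube([66, 882, 25]);
translate([928, 0, 412]) cube([66, 882, 25]);
translate([1113, 0, 412]) cube([66, 882, 25]);
translate([1298, 0, 412]) cube([66, 882, 25]);
translate([1483, 0, 412]) cube([66, 882, 25]);
translate([1668, 0, 412]) cube([66, 882, 25]);


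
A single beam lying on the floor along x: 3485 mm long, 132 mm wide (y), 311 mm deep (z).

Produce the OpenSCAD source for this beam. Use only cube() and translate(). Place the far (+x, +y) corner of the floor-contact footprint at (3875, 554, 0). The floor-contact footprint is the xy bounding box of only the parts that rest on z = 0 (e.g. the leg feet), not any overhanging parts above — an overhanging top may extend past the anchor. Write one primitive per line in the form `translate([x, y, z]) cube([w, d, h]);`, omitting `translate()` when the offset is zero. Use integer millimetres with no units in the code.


translate([390, 422, 0]) cube([3485, 132, 311]);


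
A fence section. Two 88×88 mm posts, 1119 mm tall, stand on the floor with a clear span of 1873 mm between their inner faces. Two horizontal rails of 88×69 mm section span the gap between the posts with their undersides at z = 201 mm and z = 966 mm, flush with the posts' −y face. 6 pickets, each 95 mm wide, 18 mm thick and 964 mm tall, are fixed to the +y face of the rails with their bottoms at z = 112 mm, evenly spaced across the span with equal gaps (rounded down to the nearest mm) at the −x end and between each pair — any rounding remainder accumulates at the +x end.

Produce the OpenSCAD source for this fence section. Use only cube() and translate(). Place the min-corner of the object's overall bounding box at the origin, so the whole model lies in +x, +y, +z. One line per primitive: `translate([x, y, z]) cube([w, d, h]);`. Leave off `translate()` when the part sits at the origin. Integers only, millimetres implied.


cube([88, 88, 1119]);
translate([1961, 0, 0]) cube([88, 88, 1119]);
translate([88, 0, 201]) cube([1873, 88, 69]);
translate([88, 0, 966]) cube([1873, 88, 69]);
translate([274, 88, 112]) cube([95, 18, 964]);
translate([555, 88, 112]) cube([95, 18, 964]);
translate([836, 88, 112]) cube([95, 18, 964]);
translate([1117, 88, 112]) cube([95, 18, 964]);
translate([1398, 88, 112]) cube([95, 18, 964]);
translate([1679, 88, 112]) cube([95, 18, 964]);


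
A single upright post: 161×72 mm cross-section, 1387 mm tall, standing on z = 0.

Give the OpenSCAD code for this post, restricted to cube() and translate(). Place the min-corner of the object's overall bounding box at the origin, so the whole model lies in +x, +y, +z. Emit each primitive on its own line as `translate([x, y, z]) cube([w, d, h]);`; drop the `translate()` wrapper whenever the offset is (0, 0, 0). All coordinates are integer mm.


cube([161, 72, 1387]);


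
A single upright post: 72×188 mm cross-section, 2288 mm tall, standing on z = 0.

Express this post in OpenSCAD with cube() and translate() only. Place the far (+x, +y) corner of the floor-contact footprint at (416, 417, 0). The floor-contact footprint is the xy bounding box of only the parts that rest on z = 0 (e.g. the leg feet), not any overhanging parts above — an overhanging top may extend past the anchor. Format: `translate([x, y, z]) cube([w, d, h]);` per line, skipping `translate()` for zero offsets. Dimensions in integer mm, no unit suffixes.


translate([344, 229, 0]) cube([72, 188, 2288]);
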